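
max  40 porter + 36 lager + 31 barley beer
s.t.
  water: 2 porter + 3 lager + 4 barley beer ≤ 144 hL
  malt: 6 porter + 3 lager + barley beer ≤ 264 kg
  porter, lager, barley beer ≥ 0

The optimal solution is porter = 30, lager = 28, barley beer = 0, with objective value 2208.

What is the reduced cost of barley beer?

At the optimum: water uses 144 of 144 (binding); malt uses 264 of 264 (binding).
Dual feasibility on the basic columns requires 2·y_water + 6·y_malt = 40, 3·y_water + 3·y_malt = 36.
→ y_water = 8 and y_malt = 4.
Reduced cost of barley beer: c₃ − yᵀa₃ = 31 − (8·4 + 4·1) = 31 − 36 = -5.

-5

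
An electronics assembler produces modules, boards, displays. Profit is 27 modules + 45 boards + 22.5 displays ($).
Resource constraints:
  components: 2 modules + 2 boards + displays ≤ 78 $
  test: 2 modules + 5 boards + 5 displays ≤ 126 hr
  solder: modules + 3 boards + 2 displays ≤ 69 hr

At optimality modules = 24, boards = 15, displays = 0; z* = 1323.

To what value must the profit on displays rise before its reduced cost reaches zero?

27

Check each constraint at x*: components 78/78 (tight); test 123/126 (slack 3); solder 69/69 (tight).
Since test is not tight, its dual is 0.
The binding rows give the dual system: 2·y_components + 1·y_solder = 27 and 2·y_components + 3·y_solder = 45.
This yields shadow prices y_components = 9, y_solder = 9.
displays enters the basis when its profit ≥ yᵀa₃ = 9·1 + 9·2 = 27.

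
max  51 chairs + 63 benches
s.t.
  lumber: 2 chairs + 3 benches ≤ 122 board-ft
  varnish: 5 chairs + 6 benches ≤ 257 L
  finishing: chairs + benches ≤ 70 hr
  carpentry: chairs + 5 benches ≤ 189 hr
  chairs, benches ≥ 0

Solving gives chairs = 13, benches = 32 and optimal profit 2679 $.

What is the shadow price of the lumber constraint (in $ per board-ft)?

At the optimum: lumber uses 122 of 122 (binding); varnish uses 257 of 257 (binding); finishing uses 45 of 70 (slack = 25); carpentry uses 173 of 189 (slack = 16).
Slack constraints have shadow price 0 (complementary slackness).
Dual feasibility on the basic columns requires 2·y_lumber + 5·y_varnish = 51, 3·y_lumber + 6·y_varnish = 63.
Solving: y_lumber = 3, y_varnish = 9.
Shadow price of lumber = 3.

3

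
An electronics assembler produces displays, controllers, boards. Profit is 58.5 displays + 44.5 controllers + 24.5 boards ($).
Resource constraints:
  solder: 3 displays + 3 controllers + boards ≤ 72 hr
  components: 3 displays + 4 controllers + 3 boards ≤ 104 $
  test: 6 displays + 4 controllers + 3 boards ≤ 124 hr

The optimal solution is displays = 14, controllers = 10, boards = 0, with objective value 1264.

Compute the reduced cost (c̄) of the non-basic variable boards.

At the optimum: solder uses 72 of 72 (binding); components uses 82 of 104 (slack = 22); test uses 124 of 124 (binding).
Slack constraints have shadow price 0 (complementary slackness).
The binding rows give the dual system: 3·y_solder + 6·y_test = 58.5 and 3·y_solder + 4·y_test = 44.5.
→ y_solder = 5.5 and y_test = 7.
Reduced cost of boards: c₃ − yᵀa₃ = 24.5 − (5.5·1 + 7·3) = 24.5 − 26.5 = -2.

-2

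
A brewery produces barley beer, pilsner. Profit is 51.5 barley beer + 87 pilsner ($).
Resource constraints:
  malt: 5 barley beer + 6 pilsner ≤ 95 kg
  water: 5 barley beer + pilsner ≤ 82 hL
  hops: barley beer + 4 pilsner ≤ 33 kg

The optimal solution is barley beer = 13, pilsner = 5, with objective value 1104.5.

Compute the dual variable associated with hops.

Binding: malt and hops. Non-binding: water (12 unused).
Since water is not tight, its dual is 0.
Dual feasibility on the basic columns requires 5·y_malt + 1·y_hops = 51.5, 6·y_malt + 4·y_hops = 87.
→ y_malt = 8.5 and y_hops = 9.
Shadow price of hops = 9.

9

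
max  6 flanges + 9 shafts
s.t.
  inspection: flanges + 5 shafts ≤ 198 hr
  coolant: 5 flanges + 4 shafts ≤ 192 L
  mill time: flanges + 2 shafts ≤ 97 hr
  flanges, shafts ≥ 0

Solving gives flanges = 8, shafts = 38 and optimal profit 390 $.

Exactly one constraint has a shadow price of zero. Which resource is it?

inspection: 198/198 (binding)
coolant: 192/192 (binding)
mill time: 84/97 (slack 13)
By complementary slackness, a constraint with positive slack has shadow price 0 → mill time.

mill time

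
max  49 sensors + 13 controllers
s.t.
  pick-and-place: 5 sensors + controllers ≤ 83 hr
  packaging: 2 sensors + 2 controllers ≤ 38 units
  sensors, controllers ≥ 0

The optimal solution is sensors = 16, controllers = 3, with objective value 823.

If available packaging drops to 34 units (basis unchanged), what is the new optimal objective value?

815

At the optimum: pick-and-place uses 83 of 83 (binding); packaging uses 38 of 38 (binding).
Dual feasibility on the basic columns requires 5·y_pick-and-place + 2·y_packaging = 49, 1·y_pick-and-place + 2·y_packaging = 13.
Solving: y_pick-and-place = 9, y_packaging = 2.
Δz = y_packaging·Δb = 2 × (-4) = -8, so new z* = 823 − 8 = 815.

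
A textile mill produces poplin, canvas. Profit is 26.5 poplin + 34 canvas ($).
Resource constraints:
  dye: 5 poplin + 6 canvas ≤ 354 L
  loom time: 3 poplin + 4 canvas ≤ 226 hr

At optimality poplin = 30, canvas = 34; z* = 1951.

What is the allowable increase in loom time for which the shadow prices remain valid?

Binding constraints: dye, loom time. The basis is B = [[5,6],[3,4]] with det 2.
Per unit increase in loom time, x* moves by d = (-3, 2.5).
The basis stays optimal until poplin reaches 0; allowable increase = 10 hr.

10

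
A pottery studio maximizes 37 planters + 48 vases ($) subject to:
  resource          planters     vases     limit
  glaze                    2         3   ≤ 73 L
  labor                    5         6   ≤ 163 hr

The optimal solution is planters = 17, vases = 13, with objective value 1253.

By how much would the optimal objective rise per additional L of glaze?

At the optimum: glaze uses 73 of 73 (binding); labor uses 163 of 163 (binding).
The binding rows give the dual system: 2·y_glaze + 5·y_labor = 37 and 3·y_glaze + 6·y_labor = 48.
Solving: y_glaze = 6, y_labor = 5.
Shadow price of glaze = 6.

6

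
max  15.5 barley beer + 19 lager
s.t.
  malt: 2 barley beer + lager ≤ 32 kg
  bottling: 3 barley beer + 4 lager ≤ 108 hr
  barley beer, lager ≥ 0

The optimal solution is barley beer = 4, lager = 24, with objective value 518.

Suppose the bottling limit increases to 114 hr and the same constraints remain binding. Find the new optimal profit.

545

Check each constraint at x*: malt 32/32 (tight); bottling 108/108 (tight).
From A_Bᵀ y = c: 2·y_malt + 3·y_bottling = 15.5; 1·y_malt + 4·y_bottling = 19.
This yields shadow prices y_malt = 1, y_bottling = 4.5.
Δz = y_bottling·Δb = 4.5 × (6) = 27, so new z* = 518 + 27 = 545.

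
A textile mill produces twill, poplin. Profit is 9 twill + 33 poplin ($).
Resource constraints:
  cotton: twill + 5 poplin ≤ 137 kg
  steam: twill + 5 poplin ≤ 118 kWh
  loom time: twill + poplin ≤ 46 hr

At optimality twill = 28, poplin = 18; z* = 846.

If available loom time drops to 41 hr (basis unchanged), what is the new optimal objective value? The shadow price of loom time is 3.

831

Δb = -5, so new z* = 846 + (3)·(-5) = 846 − 15 = 831.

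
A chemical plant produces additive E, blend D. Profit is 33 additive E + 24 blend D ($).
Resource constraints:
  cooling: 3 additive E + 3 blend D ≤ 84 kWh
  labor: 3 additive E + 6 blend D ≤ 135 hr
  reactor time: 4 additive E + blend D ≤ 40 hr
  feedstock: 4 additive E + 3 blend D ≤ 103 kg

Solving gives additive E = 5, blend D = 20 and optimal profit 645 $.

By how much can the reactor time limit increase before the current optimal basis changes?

Binding constraints: labor, reactor time. The basis is B = [[3,6],[4,1]] with det -21.
Per unit increase in reactor time, x* moves by d = (0.2857, -0.1429).
The basis stays optimal until cooling becomes binding; allowable increase = 21 hr.

21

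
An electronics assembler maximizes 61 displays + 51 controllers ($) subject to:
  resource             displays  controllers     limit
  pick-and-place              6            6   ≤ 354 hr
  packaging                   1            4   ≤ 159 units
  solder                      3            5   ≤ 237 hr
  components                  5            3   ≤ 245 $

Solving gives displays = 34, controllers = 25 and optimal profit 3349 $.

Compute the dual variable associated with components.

5

Binding: pick-and-place and components. Non-binding: packaging (25 unused), solder (10 unused).
By complementary slackness, y = 0 for the non-binding constraints.
From A_Bᵀ y = c: 6·y_pick-and-place + 5·y_components = 61; 6·y_pick-and-place + 3·y_components = 51.
This yields shadow prices y_pick-and-place = 6, y_components = 5.
Shadow price of components = 5.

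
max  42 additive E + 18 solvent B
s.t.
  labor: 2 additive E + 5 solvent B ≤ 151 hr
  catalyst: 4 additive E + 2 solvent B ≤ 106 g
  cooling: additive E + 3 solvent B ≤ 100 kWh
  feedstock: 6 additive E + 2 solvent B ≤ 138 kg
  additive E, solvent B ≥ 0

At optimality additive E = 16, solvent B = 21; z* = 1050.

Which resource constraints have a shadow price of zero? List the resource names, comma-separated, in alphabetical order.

labor: 137/151 (slack 14)
catalyst: 106/106 (binding)
cooling: 79/100 (slack 21)
feedstock: 138/138 (binding)
By complementary slackness, a constraint with positive slack has shadow price 0 → cooling, labor.

cooling, labor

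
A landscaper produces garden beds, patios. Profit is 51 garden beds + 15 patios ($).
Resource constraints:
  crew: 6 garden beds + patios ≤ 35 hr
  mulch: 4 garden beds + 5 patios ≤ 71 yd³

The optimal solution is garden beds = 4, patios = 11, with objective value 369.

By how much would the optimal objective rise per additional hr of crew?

Check each constraint at x*: crew 35/35 (tight); mulch 71/71 (tight).
Dual feasibility on the basic columns requires 6·y_crew + 4·y_mulch = 51, 1·y_crew + 5·y_mulch = 15.
→ y_crew = 7.5 and y_mulch = 1.5.
Shadow price of crew = 7.5.

7.5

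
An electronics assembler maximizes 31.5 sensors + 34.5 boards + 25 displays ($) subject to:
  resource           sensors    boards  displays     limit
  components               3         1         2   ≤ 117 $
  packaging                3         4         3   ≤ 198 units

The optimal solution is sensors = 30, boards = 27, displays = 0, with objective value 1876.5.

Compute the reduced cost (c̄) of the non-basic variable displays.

-4

Both components and packaging are binding at x*.
The binding rows give the dual system: 3·y_components + 3·y_packaging = 31.5 and 1·y_components + 4·y_packaging = 34.5.
This yields shadow prices y_components = 2.5, y_packaging = 8.
Reduced cost of displays: c₃ − yᵀa₃ = 25 − (2.5·2 + 8·3) = 25 − 29 = -4.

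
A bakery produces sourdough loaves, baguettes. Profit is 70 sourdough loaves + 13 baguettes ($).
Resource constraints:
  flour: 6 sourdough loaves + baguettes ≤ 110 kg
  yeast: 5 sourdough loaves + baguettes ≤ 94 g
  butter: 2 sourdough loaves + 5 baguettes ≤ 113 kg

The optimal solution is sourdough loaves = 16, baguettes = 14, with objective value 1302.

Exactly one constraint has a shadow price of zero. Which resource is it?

flour: 110/110 (binding)
yeast: 94/94 (binding)
butter: 102/113 (slack 11)
By complementary slackness, a constraint with positive slack has shadow price 0 → butter.

butter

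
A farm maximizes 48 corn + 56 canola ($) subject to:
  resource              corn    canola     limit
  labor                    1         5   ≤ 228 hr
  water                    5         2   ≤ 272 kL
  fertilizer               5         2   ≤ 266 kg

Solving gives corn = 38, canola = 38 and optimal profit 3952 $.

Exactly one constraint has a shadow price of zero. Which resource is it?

water

labor: 228/228 (binding)
water: 266/272 (slack 6)
fertilizer: 266/266 (binding)
By complementary slackness, a constraint with positive slack has shadow price 0 → water.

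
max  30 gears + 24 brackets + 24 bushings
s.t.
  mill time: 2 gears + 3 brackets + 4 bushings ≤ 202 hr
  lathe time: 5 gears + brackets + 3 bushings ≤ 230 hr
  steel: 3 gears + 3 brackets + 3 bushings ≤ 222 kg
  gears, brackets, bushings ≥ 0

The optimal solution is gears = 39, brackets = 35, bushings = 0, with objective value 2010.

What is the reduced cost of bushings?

Check each constraint at x*: mill time 183/202 (slack 19); lathe time 230/230 (tight); steel 222/222 (tight).
Slack constraints have shadow price 0 (complementary slackness).
From A_Bᵀ y = c: 5·y_lathe time + 3·y_steel = 30; 1·y_lathe time + 3·y_steel = 24.
Solving: y_lathe time = 1.5, y_steel = 7.5.
Reduced cost of bushings: c₃ − yᵀa₃ = 24 − (1.5·3 + 7.5·3) = 24 − 27 = -3.

-3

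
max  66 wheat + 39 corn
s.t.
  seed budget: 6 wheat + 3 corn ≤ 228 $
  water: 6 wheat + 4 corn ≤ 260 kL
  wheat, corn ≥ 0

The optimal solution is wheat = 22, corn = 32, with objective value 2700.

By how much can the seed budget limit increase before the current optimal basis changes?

Binding constraints: seed budget, water. The basis is B = [[6,3],[6,4]] with det 6.
Per unit increase in seed budget, x* moves by d = (0.6667, -1).
The basis stays optimal until corn reaches 0; allowable increase = 32 $.

32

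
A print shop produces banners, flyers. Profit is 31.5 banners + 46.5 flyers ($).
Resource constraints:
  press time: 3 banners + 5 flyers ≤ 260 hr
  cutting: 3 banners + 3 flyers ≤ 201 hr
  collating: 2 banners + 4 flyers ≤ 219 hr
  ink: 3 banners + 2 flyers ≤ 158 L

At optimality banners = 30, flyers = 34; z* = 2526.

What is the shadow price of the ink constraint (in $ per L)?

Check each constraint at x*: press time 260/260 (tight); cutting 192/201 (slack 9); collating 196/219 (slack 23); ink 158/158 (tight).
Slack constraints have shadow price 0 (complementary slackness).
The binding rows give the dual system: 3·y_press time + 3·y_ink = 31.5 and 5·y_press time + 2·y_ink = 46.5.
Solving: y_press time = 8.5, y_ink = 2.
Shadow price of ink = 2.

2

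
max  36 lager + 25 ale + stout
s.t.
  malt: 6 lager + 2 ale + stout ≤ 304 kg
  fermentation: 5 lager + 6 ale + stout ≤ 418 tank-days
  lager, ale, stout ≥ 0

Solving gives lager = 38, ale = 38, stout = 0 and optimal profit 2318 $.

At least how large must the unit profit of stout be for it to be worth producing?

6.5

At the optimum: malt uses 304 of 304 (binding); fermentation uses 418 of 418 (binding).
The binding rows give the dual system: 6·y_malt + 5·y_fermentation = 36 and 2·y_malt + 6·y_fermentation = 25.
Solving: y_malt = 3.5, y_fermentation = 3.
stout enters the basis when its profit ≥ yᵀa₃ = 3.5·1 + 3·1 = 6.5.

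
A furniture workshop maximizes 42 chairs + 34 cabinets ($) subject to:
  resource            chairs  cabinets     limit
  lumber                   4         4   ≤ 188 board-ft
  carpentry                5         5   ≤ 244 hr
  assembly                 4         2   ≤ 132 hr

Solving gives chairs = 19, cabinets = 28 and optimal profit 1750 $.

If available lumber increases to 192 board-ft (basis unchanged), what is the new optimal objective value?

1776

At the optimum: lumber uses 188 of 188 (binding); carpentry uses 235 of 244 (slack = 9); assembly uses 132 of 132 (binding).
Slack constraints have shadow price 0 (complementary slackness).
From A_Bᵀ y = c: 4·y_lumber + 4·y_assembly = 42; 4·y_lumber + 2·y_assembly = 34.
Solving: y_lumber = 6.5, y_assembly = 4.
Δz = y_lumber·Δb = 6.5 × (4) = 26, so new z* = 1750 + 26 = 1776.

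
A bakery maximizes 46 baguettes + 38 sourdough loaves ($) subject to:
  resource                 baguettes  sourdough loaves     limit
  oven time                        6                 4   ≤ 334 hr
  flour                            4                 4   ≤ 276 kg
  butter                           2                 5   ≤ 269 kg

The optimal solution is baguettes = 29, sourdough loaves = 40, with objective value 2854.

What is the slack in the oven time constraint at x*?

0

oven time used = 6·29 + 4·40 = 334; slack = 334 − 334 = 0.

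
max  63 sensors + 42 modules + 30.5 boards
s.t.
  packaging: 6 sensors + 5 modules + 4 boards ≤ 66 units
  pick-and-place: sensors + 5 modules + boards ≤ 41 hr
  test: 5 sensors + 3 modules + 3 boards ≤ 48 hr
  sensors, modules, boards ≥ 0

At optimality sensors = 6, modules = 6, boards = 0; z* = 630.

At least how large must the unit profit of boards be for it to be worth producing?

Check each constraint at x*: packaging 66/66 (tight); pick-and-place 36/41 (slack 5); test 48/48 (tight).
Slack constraints have shadow price 0 (complementary slackness).
The binding rows give the dual system: 6·y_packaging + 5·y_test = 63 and 5·y_packaging + 3·y_test = 42.
→ y_packaging = 3 and y_test = 9.
boards enters the basis when its profit ≥ yᵀa₃ = 3·4 + 9·3 = 39.

39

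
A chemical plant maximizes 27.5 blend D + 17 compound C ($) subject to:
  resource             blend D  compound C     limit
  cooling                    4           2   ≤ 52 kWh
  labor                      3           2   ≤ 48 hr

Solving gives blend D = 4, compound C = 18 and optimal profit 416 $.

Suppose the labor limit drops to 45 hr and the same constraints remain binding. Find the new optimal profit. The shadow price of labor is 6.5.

Δb = -3, so new z* = 416 + (6.5)·(-3) = 416 − 19.5 = 396.5.

396.5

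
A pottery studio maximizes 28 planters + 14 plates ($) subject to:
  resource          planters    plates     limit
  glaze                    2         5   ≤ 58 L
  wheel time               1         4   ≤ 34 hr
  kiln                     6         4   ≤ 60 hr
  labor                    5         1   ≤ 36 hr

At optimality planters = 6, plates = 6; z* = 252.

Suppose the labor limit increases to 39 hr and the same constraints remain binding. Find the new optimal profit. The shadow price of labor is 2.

Δb = 3, so new z* = 252 + (2)·(3) = 252 + 6 = 258.

258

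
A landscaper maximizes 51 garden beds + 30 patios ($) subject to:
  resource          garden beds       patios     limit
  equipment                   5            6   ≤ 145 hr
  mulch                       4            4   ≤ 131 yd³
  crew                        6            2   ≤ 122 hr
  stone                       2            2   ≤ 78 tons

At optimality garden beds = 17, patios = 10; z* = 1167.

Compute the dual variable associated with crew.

6

Binding: equipment and crew. Non-binding: mulch (23 unused), stone (24 unused).
By complementary slackness, y = 0 for the non-binding constraints.
The binding rows give the dual system: 5·y_equipment + 6·y_crew = 51 and 6·y_equipment + 2·y_crew = 30.
This yields shadow prices y_equipment = 3, y_crew = 6.
Shadow price of crew = 6.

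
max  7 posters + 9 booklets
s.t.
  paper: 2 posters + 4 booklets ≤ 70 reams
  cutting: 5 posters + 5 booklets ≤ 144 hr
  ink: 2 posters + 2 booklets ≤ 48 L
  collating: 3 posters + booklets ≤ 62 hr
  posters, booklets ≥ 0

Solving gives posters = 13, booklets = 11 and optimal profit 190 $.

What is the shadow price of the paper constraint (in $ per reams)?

At the optimum: paper uses 70 of 70 (binding); cutting uses 120 of 144 (slack = 24); ink uses 48 of 48 (binding); collating uses 50 of 62 (slack = 12).
Since cutting, collating are not tight, their duals are 0.
From A_Bᵀ y = c: 2·y_paper + 2·y_ink = 7; 4·y_paper + 2·y_ink = 9.
→ y_paper = 1 and y_ink = 2.5.
Shadow price of paper = 1.

1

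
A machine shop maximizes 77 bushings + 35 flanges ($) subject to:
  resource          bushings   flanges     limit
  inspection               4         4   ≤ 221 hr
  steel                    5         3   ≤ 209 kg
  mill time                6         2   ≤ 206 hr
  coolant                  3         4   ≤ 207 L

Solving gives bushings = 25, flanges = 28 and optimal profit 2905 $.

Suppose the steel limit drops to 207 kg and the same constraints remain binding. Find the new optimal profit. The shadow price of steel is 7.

2891

Δb = -2, so new z* = 2905 + (7)·(-2) = 2905 − 14 = 2891.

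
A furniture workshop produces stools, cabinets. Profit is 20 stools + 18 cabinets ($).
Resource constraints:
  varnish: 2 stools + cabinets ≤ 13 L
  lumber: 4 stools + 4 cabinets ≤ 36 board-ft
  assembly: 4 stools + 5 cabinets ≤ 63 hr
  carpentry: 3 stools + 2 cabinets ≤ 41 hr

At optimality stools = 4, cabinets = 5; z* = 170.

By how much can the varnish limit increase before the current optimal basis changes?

Binding constraints: varnish, lumber. The basis is B = [[2,1],[4,4]] with det 4.
Per unit increase in varnish, x* moves by d = (1, -1).
The basis stays optimal until cabinets reaches 0; allowable increase = 5 L.

5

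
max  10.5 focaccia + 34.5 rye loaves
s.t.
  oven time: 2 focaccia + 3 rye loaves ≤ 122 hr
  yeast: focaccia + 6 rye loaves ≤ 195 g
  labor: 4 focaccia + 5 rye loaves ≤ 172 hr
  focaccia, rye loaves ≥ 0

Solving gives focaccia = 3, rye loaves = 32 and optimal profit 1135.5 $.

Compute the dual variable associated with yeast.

At the optimum: oven time uses 102 of 122 (slack = 20); yeast uses 195 of 195 (binding); labor uses 172 of 172 (binding).
Slack constraints have shadow price 0 (complementary slackness).
The binding rows give the dual system: 1·y_yeast + 4·y_labor = 10.5 and 6·y_yeast + 5·y_labor = 34.5.
This yields shadow prices y_yeast = 4.5, y_labor = 1.5.
Shadow price of yeast = 4.5.

4.5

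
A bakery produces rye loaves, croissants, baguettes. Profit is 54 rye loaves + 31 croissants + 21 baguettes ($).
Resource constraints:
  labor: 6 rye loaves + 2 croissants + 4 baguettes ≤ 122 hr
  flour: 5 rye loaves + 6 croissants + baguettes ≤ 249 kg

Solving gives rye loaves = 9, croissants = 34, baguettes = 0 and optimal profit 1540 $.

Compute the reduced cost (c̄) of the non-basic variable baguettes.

-8

Both labor and flour are binding at x*.
The binding rows give the dual system: 6·y_labor + 5·y_flour = 54 and 2·y_labor + 6·y_flour = 31.
Solving: y_labor = 6.5, y_flour = 3.
Reduced cost of baguettes: c₃ − yᵀa₃ = 21 − (6.5·4 + 3·1) = 21 − 29 = -8.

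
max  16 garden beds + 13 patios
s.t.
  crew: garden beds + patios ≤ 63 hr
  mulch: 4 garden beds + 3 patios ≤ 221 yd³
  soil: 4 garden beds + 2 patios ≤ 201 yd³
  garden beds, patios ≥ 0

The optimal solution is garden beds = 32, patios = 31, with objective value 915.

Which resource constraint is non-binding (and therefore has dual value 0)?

crew: 63/63 (binding)
mulch: 221/221 (binding)
soil: 190/201 (slack 11)
By complementary slackness, a constraint with positive slack has shadow price 0 → soil.

soil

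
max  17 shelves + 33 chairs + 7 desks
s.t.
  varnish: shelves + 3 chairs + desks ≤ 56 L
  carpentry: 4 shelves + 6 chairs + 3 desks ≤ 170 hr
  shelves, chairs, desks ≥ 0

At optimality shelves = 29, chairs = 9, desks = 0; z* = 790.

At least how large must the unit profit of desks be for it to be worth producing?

14

At the optimum: varnish uses 56 of 56 (binding); carpentry uses 170 of 170 (binding).
The binding rows give the dual system: 1·y_varnish + 4·y_carpentry = 17 and 3·y_varnish + 6·y_carpentry = 33.
→ y_varnish = 5 and y_carpentry = 3.
desks enters the basis when its profit ≥ yᵀa₃ = 5·1 + 3·3 = 14.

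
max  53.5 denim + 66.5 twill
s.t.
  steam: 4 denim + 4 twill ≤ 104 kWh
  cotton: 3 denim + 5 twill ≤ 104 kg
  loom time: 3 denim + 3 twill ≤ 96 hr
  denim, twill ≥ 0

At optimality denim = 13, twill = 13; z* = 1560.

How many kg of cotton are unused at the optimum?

cotton used = 3·13 + 5·13 = 104; slack = 104 − 104 = 0.

0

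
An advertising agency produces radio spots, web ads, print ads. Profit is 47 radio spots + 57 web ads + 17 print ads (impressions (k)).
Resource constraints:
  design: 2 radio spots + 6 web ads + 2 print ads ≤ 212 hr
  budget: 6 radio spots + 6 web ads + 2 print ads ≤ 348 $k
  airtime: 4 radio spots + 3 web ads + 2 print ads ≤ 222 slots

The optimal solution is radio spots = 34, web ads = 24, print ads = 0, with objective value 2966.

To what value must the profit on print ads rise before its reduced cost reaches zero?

At the optimum: design uses 212 of 212 (binding); budget uses 348 of 348 (binding); airtime uses 208 of 222 (slack = 14).
Since airtime is not tight, its dual is 0.
From A_Bᵀ y = c: 2·y_design + 6·y_budget = 47; 6·y_design + 6·y_budget = 57.
This yields shadow prices y_design = 2.5, y_budget = 7.
print ads enters the basis when its profit ≥ yᵀa₃ = 2.5·2 + 7·2 = 19.

19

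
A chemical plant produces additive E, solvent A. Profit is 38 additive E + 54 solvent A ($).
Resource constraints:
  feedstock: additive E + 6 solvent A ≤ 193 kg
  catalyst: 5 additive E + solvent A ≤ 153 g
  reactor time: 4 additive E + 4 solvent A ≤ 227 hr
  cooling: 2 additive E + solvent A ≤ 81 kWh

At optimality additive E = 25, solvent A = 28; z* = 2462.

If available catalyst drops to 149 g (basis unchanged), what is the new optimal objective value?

2438

At the optimum: feedstock uses 193 of 193 (binding); catalyst uses 153 of 153 (binding); reactor time uses 212 of 227 (slack = 15); cooling uses 78 of 81 (slack = 3).
By complementary slackness, y = 0 for the non-binding constraints.
From A_Bᵀ y = c: 1·y_feedstock + 5·y_catalyst = 38; 6·y_feedstock + 1·y_catalyst = 54.
Solving: y_feedstock = 8, y_catalyst = 6.
Δz = y_catalyst·Δb = 6 × (-4) = -24, so new z* = 2462 − 24 = 2438.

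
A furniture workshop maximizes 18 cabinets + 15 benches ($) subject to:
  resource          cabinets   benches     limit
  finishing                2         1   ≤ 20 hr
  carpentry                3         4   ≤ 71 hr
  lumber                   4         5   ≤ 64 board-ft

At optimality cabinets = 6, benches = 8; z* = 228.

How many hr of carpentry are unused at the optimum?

21

carpentry used = 3·6 + 4·8 = 50; slack = 71 − 50 = 21.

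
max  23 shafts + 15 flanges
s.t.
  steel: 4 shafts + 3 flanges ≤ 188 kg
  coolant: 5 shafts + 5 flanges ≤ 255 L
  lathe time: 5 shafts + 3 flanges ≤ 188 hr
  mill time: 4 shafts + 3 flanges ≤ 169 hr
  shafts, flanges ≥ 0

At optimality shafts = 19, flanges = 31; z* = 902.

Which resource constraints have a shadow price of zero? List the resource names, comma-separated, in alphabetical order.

steel: 169/188 (slack 19)
coolant: 250/255 (slack 5)
lathe time: 188/188 (binding)
mill time: 169/169 (binding)
By complementary slackness, a constraint with positive slack has shadow price 0 → coolant, steel.

coolant, steel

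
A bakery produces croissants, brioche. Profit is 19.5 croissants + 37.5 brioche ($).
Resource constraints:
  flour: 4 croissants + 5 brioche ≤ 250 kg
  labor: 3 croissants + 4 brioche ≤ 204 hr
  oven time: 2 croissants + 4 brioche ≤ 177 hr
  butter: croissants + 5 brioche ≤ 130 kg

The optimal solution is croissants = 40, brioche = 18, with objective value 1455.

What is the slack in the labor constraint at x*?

labor used = 3·40 + 4·18 = 192; slack = 204 − 192 = 12.

12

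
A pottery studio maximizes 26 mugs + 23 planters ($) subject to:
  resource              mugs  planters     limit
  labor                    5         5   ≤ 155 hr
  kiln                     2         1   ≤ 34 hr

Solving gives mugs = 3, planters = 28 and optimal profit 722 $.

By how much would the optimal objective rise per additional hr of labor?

4

Both labor and kiln are binding at x*.
Dual feasibility on the basic columns requires 5·y_labor + 2·y_kiln = 26, 5·y_labor + 1·y_kiln = 23.
Solving: y_labor = 4, y_kiln = 3.
Shadow price of labor = 4.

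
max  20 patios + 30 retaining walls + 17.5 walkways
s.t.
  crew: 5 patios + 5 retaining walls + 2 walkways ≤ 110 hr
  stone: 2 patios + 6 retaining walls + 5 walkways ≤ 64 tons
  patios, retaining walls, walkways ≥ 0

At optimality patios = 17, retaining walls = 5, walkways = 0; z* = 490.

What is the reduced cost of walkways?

Check each constraint at x*: crew 110/110 (tight); stone 64/64 (tight).
The binding rows give the dual system: 5·y_crew + 2·y_stone = 20 and 5·y_crew + 6·y_stone = 30.
This yields shadow prices y_crew = 3, y_stone = 2.5.
Reduced cost of walkways: c₃ − yᵀa₃ = 17.5 − (3·2 + 2.5·5) = 17.5 − 18.5 = -1.

-1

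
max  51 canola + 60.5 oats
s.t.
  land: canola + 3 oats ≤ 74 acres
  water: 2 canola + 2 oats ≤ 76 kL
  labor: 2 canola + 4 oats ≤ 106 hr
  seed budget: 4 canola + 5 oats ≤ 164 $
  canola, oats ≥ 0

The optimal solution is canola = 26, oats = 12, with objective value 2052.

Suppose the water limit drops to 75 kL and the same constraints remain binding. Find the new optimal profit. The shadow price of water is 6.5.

Δb = -1, so new z* = 2052 + (6.5)·(-1) = 2052 − 6.5 = 2045.5.

2045.5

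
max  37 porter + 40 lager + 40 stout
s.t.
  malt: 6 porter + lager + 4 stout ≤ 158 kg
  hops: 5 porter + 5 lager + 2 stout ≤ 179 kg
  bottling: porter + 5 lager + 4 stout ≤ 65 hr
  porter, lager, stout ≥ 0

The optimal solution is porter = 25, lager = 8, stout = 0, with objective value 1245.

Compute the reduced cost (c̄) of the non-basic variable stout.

-8

At the optimum: malt uses 158 of 158 (binding); hops uses 165 of 179 (slack = 14); bottling uses 65 of 65 (binding).
By complementary slackness, y = 0 for the non-binding constraint.
From A_Bᵀ y = c: 6·y_malt + 1·y_bottling = 37; 1·y_malt + 5·y_bottling = 40.
This yields shadow prices y_malt = 5, y_bottling = 7.
Reduced cost of stout: c₃ − yᵀa₃ = 40 − (5·4 + 7·4) = 40 − 48 = -8.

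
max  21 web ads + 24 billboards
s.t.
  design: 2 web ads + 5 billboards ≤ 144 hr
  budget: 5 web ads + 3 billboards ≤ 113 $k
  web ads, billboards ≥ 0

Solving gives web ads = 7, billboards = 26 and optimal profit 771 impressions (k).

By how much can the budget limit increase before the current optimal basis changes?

247

Binding constraints: design, budget. The basis is B = [[2,5],[5,3]] with det -19.
Per unit increase in budget, x* moves by d = (0.2632, -0.1053).
The basis stays optimal until billboards reaches 0; allowable increase = 247 $k.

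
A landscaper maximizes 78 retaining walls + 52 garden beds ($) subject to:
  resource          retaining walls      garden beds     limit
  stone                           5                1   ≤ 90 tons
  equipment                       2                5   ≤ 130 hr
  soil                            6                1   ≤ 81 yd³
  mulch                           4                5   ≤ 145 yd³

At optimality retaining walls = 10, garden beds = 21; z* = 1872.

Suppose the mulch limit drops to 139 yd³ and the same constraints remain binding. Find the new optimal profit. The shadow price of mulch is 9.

1818

Δb = -6, so new z* = 1872 + (9)·(-6) = 1872 − 54 = 1818.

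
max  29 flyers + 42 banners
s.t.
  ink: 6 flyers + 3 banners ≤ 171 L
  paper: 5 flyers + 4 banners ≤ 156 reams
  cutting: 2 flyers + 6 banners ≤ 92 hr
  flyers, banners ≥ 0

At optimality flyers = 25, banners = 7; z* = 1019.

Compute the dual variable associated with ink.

3

Check each constraint at x*: ink 171/171 (tight); paper 153/156 (slack 3); cutting 92/92 (tight).
Slack constraints have shadow price 0 (complementary slackness).
Dual feasibility on the basic columns requires 6·y_ink + 2·y_cutting = 29, 3·y_ink + 6·y_cutting = 42.
This yields shadow prices y_ink = 3, y_cutting = 5.5.
Shadow price of ink = 3.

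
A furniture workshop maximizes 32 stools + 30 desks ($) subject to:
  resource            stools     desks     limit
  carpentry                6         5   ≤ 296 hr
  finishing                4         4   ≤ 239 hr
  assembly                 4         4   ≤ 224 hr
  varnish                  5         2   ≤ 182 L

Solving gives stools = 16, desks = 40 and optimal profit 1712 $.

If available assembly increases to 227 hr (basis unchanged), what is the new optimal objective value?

Binding: carpentry and assembly. Non-binding: finishing (15 unused), varnish (22 unused).
By complementary slackness, y = 0 for the non-binding constraints.
The binding rows give the dual system: 6·y_carpentry + 4·y_assembly = 32 and 5·y_carpentry + 4·y_assembly = 30.
This yields shadow prices y_carpentry = 2, y_assembly = 5.
Δz = y_assembly·Δb = 5 × (3) = 15, so new z* = 1712 + 15 = 1727.

1727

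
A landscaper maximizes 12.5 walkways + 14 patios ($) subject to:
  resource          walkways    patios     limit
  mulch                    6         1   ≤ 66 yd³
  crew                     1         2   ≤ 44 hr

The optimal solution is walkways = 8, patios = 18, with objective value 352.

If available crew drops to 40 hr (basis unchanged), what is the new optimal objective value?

At the optimum: mulch uses 66 of 66 (binding); crew uses 44 of 44 (binding).
The binding rows give the dual system: 6·y_mulch + 1·y_crew = 12.5 and 1·y_mulch + 2·y_crew = 14.
Solving: y_mulch = 1, y_crew = 6.5.
Δz = y_crew·Δb = 6.5 × (-4) = -26, so new z* = 352 − 26 = 326.

326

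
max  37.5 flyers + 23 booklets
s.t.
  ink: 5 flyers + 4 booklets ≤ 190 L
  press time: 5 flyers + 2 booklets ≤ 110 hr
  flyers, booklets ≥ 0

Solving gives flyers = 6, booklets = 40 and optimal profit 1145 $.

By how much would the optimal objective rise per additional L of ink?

Both ink and press time are binding at x*.
The binding rows give the dual system: 5·y_ink + 5·y_press time = 37.5 and 4·y_ink + 2·y_press time = 23.
Solving: y_ink = 4, y_press time = 3.5.
Shadow price of ink = 4.

4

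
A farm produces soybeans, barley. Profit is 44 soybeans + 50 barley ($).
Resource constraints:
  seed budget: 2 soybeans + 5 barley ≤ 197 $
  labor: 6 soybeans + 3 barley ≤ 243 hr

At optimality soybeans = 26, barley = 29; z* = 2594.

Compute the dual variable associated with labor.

5

Both seed budget and labor are binding at x*.
From A_Bᵀ y = c: 2·y_seed budget + 6·y_labor = 44; 5·y_seed budget + 3·y_labor = 50.
→ y_seed budget = 7 and y_labor = 5.
Shadow price of labor = 5.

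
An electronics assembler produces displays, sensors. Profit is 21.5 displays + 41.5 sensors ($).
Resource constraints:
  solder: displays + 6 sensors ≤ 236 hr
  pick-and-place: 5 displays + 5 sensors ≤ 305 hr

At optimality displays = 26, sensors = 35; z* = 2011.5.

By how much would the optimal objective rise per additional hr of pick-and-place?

3.5

At the optimum: solder uses 236 of 236 (binding); pick-and-place uses 305 of 305 (binding).
From A_Bᵀ y = c: 1·y_solder + 5·y_pick-and-place = 21.5; 6·y_solder + 5·y_pick-and-place = 41.5.
Solving: y_solder = 4, y_pick-and-place = 3.5.
Shadow price of pick-and-place = 3.5.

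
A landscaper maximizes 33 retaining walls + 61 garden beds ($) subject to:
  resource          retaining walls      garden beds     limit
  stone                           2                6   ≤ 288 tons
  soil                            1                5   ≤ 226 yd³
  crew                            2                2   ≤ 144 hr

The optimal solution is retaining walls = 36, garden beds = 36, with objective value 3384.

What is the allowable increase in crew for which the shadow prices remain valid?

144

Binding constraints: stone, crew. The basis is B = [[2,6],[2,2]] with det -8.
Per unit increase in crew, x* moves by d = (0.75, -0.25).
The basis stays optimal until garden beds reaches 0; allowable increase = 144 hr.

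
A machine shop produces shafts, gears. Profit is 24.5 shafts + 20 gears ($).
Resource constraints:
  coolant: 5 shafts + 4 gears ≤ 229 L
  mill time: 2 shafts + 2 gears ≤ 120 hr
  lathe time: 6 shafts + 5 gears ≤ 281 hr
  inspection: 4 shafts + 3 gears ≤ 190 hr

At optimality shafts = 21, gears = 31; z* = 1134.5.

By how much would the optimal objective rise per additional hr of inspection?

0

At the optimum: coolant uses 229 of 229 (binding); mill time uses 104 of 120 (slack = 16); lathe time uses 281 of 281 (binding); inspection uses 177 of 190 (slack = 13).
Slack constraints have shadow price 0 (complementary slackness).
The binding rows give the dual system: 5·y_coolant + 6·y_lathe time = 24.5 and 4·y_coolant + 5·y_lathe time = 20.
This yields shadow prices y_coolant = 2.5, y_lathe time = 2.
Shadow price of inspection = 0.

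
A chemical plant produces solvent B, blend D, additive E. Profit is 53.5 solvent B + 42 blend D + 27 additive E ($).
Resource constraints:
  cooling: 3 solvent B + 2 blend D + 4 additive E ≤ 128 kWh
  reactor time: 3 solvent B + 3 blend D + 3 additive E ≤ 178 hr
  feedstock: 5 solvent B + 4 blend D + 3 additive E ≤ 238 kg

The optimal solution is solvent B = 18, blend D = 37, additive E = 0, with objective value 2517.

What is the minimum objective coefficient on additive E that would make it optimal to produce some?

36.5

Check each constraint at x*: cooling 128/128 (tight); reactor time 165/178 (slack 13); feedstock 238/238 (tight).
Slack constraints have shadow price 0 (complementary slackness).
Dual feasibility on the basic columns requires 3·y_cooling + 5·y_feedstock = 53.5, 2·y_cooling + 4·y_feedstock = 42.
→ y_cooling = 2 and y_feedstock = 9.5.
additive E enters the basis when its profit ≥ yᵀa₃ = 2·4 + 9.5·3 = 36.5.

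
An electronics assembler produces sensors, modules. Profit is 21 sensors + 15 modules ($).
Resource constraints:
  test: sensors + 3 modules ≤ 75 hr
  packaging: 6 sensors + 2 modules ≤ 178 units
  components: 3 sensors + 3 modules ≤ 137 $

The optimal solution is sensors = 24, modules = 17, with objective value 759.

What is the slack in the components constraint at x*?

components used = 3·24 + 3·17 = 123; slack = 137 − 123 = 14.

14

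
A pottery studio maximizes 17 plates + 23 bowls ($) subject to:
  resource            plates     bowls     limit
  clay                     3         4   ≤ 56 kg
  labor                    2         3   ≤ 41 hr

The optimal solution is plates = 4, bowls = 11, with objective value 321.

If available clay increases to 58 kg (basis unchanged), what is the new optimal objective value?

331

At the optimum: clay uses 56 of 56 (binding); labor uses 41 of 41 (binding).
From A_Bᵀ y = c: 3·y_clay + 2·y_labor = 17; 4·y_clay + 3·y_labor = 23.
This yields shadow prices y_clay = 5, y_labor = 1.
Δz = y_clay·Δb = 5 × (2) = 10, so new z* = 321 + 10 = 331.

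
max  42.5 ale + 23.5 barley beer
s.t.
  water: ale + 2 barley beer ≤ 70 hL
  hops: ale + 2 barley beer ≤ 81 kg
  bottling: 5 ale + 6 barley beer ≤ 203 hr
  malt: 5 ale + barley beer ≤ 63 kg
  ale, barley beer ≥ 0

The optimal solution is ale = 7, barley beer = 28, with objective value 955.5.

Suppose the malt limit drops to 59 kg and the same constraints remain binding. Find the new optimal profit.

At the optimum: water uses 63 of 70 (slack = 7); hops uses 63 of 81 (slack = 18); bottling uses 203 of 203 (binding); malt uses 63 of 63 (binding).
Slack constraints have shadow price 0 (complementary slackness).
Dual feasibility on the basic columns requires 5·y_bottling + 5·y_malt = 42.5, 6·y_bottling + 1·y_malt = 23.5.
This yields shadow prices y_bottling = 3, y_malt = 5.5.
Δz = y_malt·Δb = 5.5 × (-4) = -22, so new z* = 955.5 − 22 = 933.5.

933.5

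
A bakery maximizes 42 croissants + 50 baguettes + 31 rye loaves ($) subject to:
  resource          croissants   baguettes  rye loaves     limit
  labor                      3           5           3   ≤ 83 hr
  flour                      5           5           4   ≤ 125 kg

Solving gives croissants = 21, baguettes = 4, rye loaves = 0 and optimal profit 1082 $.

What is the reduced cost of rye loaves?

-5

Check each constraint at x*: labor 83/83 (tight); flour 125/125 (tight).
The binding rows give the dual system: 3·y_labor + 5·y_flour = 42 and 5·y_labor + 5·y_flour = 50.
→ y_labor = 4 and y_flour = 6.
Reduced cost of rye loaves: c₃ − yᵀa₃ = 31 − (4·3 + 6·4) = 31 − 36 = -5.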